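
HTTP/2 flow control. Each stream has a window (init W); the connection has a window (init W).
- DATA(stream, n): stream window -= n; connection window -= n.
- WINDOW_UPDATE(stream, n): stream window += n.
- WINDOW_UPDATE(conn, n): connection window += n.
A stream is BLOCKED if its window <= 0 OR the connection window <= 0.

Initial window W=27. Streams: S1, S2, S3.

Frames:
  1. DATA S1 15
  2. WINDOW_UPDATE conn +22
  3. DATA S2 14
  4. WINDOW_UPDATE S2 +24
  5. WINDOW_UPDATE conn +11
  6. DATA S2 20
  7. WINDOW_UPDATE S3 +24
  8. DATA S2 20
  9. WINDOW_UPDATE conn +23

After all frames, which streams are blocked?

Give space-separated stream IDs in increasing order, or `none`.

Answer: S2

Derivation:
Op 1: conn=12 S1=12 S2=27 S3=27 blocked=[]
Op 2: conn=34 S1=12 S2=27 S3=27 blocked=[]
Op 3: conn=20 S1=12 S2=13 S3=27 blocked=[]
Op 4: conn=20 S1=12 S2=37 S3=27 blocked=[]
Op 5: conn=31 S1=12 S2=37 S3=27 blocked=[]
Op 6: conn=11 S1=12 S2=17 S3=27 blocked=[]
Op 7: conn=11 S1=12 S2=17 S3=51 blocked=[]
Op 8: conn=-9 S1=12 S2=-3 S3=51 blocked=[1, 2, 3]
Op 9: conn=14 S1=12 S2=-3 S3=51 blocked=[2]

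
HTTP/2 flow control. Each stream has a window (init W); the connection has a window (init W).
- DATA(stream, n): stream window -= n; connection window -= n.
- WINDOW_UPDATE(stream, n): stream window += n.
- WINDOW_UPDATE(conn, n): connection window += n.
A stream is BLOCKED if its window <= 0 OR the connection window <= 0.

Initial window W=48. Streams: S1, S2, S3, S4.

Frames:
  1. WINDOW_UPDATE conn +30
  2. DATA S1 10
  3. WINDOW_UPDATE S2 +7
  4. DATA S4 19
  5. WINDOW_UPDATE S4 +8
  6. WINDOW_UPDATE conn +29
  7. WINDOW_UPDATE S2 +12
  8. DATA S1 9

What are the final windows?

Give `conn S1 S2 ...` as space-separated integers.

Answer: 69 29 67 48 37

Derivation:
Op 1: conn=78 S1=48 S2=48 S3=48 S4=48 blocked=[]
Op 2: conn=68 S1=38 S2=48 S3=48 S4=48 blocked=[]
Op 3: conn=68 S1=38 S2=55 S3=48 S4=48 blocked=[]
Op 4: conn=49 S1=38 S2=55 S3=48 S4=29 blocked=[]
Op 5: conn=49 S1=38 S2=55 S3=48 S4=37 blocked=[]
Op 6: conn=78 S1=38 S2=55 S3=48 S4=37 blocked=[]
Op 7: conn=78 S1=38 S2=67 S3=48 S4=37 blocked=[]
Op 8: conn=69 S1=29 S2=67 S3=48 S4=37 blocked=[]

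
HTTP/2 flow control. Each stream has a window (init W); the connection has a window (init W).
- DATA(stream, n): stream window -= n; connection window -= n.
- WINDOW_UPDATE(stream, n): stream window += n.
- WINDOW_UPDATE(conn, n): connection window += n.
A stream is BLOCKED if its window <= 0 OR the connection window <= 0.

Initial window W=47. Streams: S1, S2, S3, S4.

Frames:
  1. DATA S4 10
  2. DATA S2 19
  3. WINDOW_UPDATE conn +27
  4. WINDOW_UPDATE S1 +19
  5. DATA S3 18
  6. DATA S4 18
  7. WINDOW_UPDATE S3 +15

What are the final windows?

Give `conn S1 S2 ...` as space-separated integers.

Answer: 9 66 28 44 19

Derivation:
Op 1: conn=37 S1=47 S2=47 S3=47 S4=37 blocked=[]
Op 2: conn=18 S1=47 S2=28 S3=47 S4=37 blocked=[]
Op 3: conn=45 S1=47 S2=28 S3=47 S4=37 blocked=[]
Op 4: conn=45 S1=66 S2=28 S3=47 S4=37 blocked=[]
Op 5: conn=27 S1=66 S2=28 S3=29 S4=37 blocked=[]
Op 6: conn=9 S1=66 S2=28 S3=29 S4=19 blocked=[]
Op 7: conn=9 S1=66 S2=28 S3=44 S4=19 blocked=[]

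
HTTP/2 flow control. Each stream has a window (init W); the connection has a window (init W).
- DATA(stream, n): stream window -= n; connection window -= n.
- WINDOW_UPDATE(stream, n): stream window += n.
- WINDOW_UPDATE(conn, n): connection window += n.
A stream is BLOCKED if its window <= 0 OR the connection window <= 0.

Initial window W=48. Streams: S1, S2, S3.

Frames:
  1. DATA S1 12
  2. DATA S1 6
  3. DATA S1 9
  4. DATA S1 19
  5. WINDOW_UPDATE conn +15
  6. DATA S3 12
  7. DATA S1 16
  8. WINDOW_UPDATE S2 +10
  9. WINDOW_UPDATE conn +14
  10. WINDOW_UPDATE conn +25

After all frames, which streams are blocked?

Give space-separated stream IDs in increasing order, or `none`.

Answer: S1

Derivation:
Op 1: conn=36 S1=36 S2=48 S3=48 blocked=[]
Op 2: conn=30 S1=30 S2=48 S3=48 blocked=[]
Op 3: conn=21 S1=21 S2=48 S3=48 blocked=[]
Op 4: conn=2 S1=2 S2=48 S3=48 blocked=[]
Op 5: conn=17 S1=2 S2=48 S3=48 blocked=[]
Op 6: conn=5 S1=2 S2=48 S3=36 blocked=[]
Op 7: conn=-11 S1=-14 S2=48 S3=36 blocked=[1, 2, 3]
Op 8: conn=-11 S1=-14 S2=58 S3=36 blocked=[1, 2, 3]
Op 9: conn=3 S1=-14 S2=58 S3=36 blocked=[1]
Op 10: conn=28 S1=-14 S2=58 S3=36 blocked=[1]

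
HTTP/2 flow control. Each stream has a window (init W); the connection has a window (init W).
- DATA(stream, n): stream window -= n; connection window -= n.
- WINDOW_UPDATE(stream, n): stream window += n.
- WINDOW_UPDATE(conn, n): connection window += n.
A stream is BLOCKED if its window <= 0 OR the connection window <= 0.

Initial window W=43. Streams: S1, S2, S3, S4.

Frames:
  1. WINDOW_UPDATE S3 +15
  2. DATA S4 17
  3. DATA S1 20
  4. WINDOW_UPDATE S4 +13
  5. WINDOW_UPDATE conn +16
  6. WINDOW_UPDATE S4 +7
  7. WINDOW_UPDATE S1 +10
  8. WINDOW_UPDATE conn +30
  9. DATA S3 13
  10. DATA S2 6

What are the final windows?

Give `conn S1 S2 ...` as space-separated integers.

Op 1: conn=43 S1=43 S2=43 S3=58 S4=43 blocked=[]
Op 2: conn=26 S1=43 S2=43 S3=58 S4=26 blocked=[]
Op 3: conn=6 S1=23 S2=43 S3=58 S4=26 blocked=[]
Op 4: conn=6 S1=23 S2=43 S3=58 S4=39 blocked=[]
Op 5: conn=22 S1=23 S2=43 S3=58 S4=39 blocked=[]
Op 6: conn=22 S1=23 S2=43 S3=58 S4=46 blocked=[]
Op 7: conn=22 S1=33 S2=43 S3=58 S4=46 blocked=[]
Op 8: conn=52 S1=33 S2=43 S3=58 S4=46 blocked=[]
Op 9: conn=39 S1=33 S2=43 S3=45 S4=46 blocked=[]
Op 10: conn=33 S1=33 S2=37 S3=45 S4=46 blocked=[]

Answer: 33 33 37 45 46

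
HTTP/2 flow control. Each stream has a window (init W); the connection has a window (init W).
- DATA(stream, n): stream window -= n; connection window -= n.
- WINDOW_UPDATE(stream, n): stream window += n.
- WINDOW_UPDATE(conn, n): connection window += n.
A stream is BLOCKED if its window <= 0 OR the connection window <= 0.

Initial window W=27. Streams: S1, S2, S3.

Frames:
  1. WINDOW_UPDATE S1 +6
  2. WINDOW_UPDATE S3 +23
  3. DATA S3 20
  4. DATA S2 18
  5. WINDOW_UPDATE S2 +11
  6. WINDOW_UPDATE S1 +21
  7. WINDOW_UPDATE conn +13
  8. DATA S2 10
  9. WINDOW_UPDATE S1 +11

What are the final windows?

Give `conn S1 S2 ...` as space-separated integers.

Op 1: conn=27 S1=33 S2=27 S3=27 blocked=[]
Op 2: conn=27 S1=33 S2=27 S3=50 blocked=[]
Op 3: conn=7 S1=33 S2=27 S3=30 blocked=[]
Op 4: conn=-11 S1=33 S2=9 S3=30 blocked=[1, 2, 3]
Op 5: conn=-11 S1=33 S2=20 S3=30 blocked=[1, 2, 3]
Op 6: conn=-11 S1=54 S2=20 S3=30 blocked=[1, 2, 3]
Op 7: conn=2 S1=54 S2=20 S3=30 blocked=[]
Op 8: conn=-8 S1=54 S2=10 S3=30 blocked=[1, 2, 3]
Op 9: conn=-8 S1=65 S2=10 S3=30 blocked=[1, 2, 3]

Answer: -8 65 10 30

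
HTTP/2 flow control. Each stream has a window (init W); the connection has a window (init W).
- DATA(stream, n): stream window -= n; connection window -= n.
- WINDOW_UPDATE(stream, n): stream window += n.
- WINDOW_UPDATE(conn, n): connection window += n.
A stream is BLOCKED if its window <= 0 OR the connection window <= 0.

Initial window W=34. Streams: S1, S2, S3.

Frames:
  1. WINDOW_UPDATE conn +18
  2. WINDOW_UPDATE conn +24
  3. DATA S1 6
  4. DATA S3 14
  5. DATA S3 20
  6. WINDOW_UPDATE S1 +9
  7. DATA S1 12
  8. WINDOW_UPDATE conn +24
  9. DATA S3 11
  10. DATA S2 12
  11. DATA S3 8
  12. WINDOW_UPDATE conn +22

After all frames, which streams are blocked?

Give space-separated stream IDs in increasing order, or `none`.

Op 1: conn=52 S1=34 S2=34 S3=34 blocked=[]
Op 2: conn=76 S1=34 S2=34 S3=34 blocked=[]
Op 3: conn=70 S1=28 S2=34 S3=34 blocked=[]
Op 4: conn=56 S1=28 S2=34 S3=20 blocked=[]
Op 5: conn=36 S1=28 S2=34 S3=0 blocked=[3]
Op 6: conn=36 S1=37 S2=34 S3=0 blocked=[3]
Op 7: conn=24 S1=25 S2=34 S3=0 blocked=[3]
Op 8: conn=48 S1=25 S2=34 S3=0 blocked=[3]
Op 9: conn=37 S1=25 S2=34 S3=-11 blocked=[3]
Op 10: conn=25 S1=25 S2=22 S3=-11 blocked=[3]
Op 11: conn=17 S1=25 S2=22 S3=-19 blocked=[3]
Op 12: conn=39 S1=25 S2=22 S3=-19 blocked=[3]

Answer: S3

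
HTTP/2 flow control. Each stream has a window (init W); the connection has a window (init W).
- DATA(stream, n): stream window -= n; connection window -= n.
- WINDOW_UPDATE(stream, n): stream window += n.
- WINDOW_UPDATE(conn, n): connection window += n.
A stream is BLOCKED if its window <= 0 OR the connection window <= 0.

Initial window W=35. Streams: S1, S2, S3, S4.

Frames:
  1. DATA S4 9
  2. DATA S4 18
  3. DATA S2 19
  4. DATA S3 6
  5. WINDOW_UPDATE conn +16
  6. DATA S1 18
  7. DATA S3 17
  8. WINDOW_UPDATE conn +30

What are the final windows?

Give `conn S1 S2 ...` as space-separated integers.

Answer: -6 17 16 12 8

Derivation:
Op 1: conn=26 S1=35 S2=35 S3=35 S4=26 blocked=[]
Op 2: conn=8 S1=35 S2=35 S3=35 S4=8 blocked=[]
Op 3: conn=-11 S1=35 S2=16 S3=35 S4=8 blocked=[1, 2, 3, 4]
Op 4: conn=-17 S1=35 S2=16 S3=29 S4=8 blocked=[1, 2, 3, 4]
Op 5: conn=-1 S1=35 S2=16 S3=29 S4=8 blocked=[1, 2, 3, 4]
Op 6: conn=-19 S1=17 S2=16 S3=29 S4=8 blocked=[1, 2, 3, 4]
Op 7: conn=-36 S1=17 S2=16 S3=12 S4=8 blocked=[1, 2, 3, 4]
Op 8: conn=-6 S1=17 S2=16 S3=12 S4=8 blocked=[1, 2, 3, 4]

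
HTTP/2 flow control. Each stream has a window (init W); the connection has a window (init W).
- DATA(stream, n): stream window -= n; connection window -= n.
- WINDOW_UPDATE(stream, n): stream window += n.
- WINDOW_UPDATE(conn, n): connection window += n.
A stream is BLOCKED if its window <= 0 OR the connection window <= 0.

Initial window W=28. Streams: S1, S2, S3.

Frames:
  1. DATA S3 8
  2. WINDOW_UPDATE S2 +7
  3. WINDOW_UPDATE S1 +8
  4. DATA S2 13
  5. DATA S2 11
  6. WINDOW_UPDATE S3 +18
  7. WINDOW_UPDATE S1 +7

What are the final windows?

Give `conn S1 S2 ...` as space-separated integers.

Op 1: conn=20 S1=28 S2=28 S3=20 blocked=[]
Op 2: conn=20 S1=28 S2=35 S3=20 blocked=[]
Op 3: conn=20 S1=36 S2=35 S3=20 blocked=[]
Op 4: conn=7 S1=36 S2=22 S3=20 blocked=[]
Op 5: conn=-4 S1=36 S2=11 S3=20 blocked=[1, 2, 3]
Op 6: conn=-4 S1=36 S2=11 S3=38 blocked=[1, 2, 3]
Op 7: conn=-4 S1=43 S2=11 S3=38 blocked=[1, 2, 3]

Answer: -4 43 11 38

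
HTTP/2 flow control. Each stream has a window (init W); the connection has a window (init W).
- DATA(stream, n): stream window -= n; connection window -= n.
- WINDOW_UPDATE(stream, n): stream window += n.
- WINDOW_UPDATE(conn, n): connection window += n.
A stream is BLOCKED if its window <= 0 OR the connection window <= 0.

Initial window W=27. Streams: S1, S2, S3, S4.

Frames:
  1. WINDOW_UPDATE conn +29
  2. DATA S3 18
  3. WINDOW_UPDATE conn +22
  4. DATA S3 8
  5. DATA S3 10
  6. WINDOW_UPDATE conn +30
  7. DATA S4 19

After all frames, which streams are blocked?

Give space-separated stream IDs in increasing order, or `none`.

Op 1: conn=56 S1=27 S2=27 S3=27 S4=27 blocked=[]
Op 2: conn=38 S1=27 S2=27 S3=9 S4=27 blocked=[]
Op 3: conn=60 S1=27 S2=27 S3=9 S4=27 blocked=[]
Op 4: conn=52 S1=27 S2=27 S3=1 S4=27 blocked=[]
Op 5: conn=42 S1=27 S2=27 S3=-9 S4=27 blocked=[3]
Op 6: conn=72 S1=27 S2=27 S3=-9 S4=27 blocked=[3]
Op 7: conn=53 S1=27 S2=27 S3=-9 S4=8 blocked=[3]

Answer: S3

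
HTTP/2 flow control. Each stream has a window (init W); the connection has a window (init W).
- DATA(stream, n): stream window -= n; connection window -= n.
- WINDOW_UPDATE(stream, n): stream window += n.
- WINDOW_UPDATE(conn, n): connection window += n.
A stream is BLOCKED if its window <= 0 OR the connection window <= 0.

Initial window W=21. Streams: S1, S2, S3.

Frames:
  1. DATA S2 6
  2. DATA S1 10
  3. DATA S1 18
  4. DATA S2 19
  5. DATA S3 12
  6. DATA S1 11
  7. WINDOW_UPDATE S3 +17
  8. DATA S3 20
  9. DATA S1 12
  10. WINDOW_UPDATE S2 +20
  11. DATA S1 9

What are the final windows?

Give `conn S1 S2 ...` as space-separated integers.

Op 1: conn=15 S1=21 S2=15 S3=21 blocked=[]
Op 2: conn=5 S1=11 S2=15 S3=21 blocked=[]
Op 3: conn=-13 S1=-7 S2=15 S3=21 blocked=[1, 2, 3]
Op 4: conn=-32 S1=-7 S2=-4 S3=21 blocked=[1, 2, 3]
Op 5: conn=-44 S1=-7 S2=-4 S3=9 blocked=[1, 2, 3]
Op 6: conn=-55 S1=-18 S2=-4 S3=9 blocked=[1, 2, 3]
Op 7: conn=-55 S1=-18 S2=-4 S3=26 blocked=[1, 2, 3]
Op 8: conn=-75 S1=-18 S2=-4 S3=6 blocked=[1, 2, 3]
Op 9: conn=-87 S1=-30 S2=-4 S3=6 blocked=[1, 2, 3]
Op 10: conn=-87 S1=-30 S2=16 S3=6 blocked=[1, 2, 3]
Op 11: conn=-96 S1=-39 S2=16 S3=6 blocked=[1, 2, 3]

Answer: -96 -39 16 6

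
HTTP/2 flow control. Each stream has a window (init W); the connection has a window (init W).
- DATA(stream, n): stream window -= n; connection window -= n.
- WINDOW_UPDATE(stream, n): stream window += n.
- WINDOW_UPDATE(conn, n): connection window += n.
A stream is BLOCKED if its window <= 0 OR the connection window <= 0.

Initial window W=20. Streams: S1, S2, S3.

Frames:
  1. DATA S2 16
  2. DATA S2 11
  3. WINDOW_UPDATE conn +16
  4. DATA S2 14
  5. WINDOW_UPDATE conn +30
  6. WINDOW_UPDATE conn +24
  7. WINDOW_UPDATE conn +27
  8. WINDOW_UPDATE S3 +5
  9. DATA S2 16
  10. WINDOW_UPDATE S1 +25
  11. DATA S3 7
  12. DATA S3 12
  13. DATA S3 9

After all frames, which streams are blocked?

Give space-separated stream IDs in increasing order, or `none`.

Op 1: conn=4 S1=20 S2=4 S3=20 blocked=[]
Op 2: conn=-7 S1=20 S2=-7 S3=20 blocked=[1, 2, 3]
Op 3: conn=9 S1=20 S2=-7 S3=20 blocked=[2]
Op 4: conn=-5 S1=20 S2=-21 S3=20 blocked=[1, 2, 3]
Op 5: conn=25 S1=20 S2=-21 S3=20 blocked=[2]
Op 6: conn=49 S1=20 S2=-21 S3=20 blocked=[2]
Op 7: conn=76 S1=20 S2=-21 S3=20 blocked=[2]
Op 8: conn=76 S1=20 S2=-21 S3=25 blocked=[2]
Op 9: conn=60 S1=20 S2=-37 S3=25 blocked=[2]
Op 10: conn=60 S1=45 S2=-37 S3=25 blocked=[2]
Op 11: conn=53 S1=45 S2=-37 S3=18 blocked=[2]
Op 12: conn=41 S1=45 S2=-37 S3=6 blocked=[2]
Op 13: conn=32 S1=45 S2=-37 S3=-3 blocked=[2, 3]

Answer: S2 S3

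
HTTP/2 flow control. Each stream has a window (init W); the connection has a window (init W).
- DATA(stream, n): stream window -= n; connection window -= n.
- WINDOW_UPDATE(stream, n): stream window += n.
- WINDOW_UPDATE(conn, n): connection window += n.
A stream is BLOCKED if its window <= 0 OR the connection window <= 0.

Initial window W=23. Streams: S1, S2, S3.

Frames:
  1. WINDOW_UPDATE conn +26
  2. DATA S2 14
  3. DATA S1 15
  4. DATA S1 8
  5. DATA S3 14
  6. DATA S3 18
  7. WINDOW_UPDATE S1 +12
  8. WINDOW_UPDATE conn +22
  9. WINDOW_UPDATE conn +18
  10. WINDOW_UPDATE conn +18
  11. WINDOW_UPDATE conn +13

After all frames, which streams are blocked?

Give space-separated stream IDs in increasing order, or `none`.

Answer: S3

Derivation:
Op 1: conn=49 S1=23 S2=23 S3=23 blocked=[]
Op 2: conn=35 S1=23 S2=9 S3=23 blocked=[]
Op 3: conn=20 S1=8 S2=9 S3=23 blocked=[]
Op 4: conn=12 S1=0 S2=9 S3=23 blocked=[1]
Op 5: conn=-2 S1=0 S2=9 S3=9 blocked=[1, 2, 3]
Op 6: conn=-20 S1=0 S2=9 S3=-9 blocked=[1, 2, 3]
Op 7: conn=-20 S1=12 S2=9 S3=-9 blocked=[1, 2, 3]
Op 8: conn=2 S1=12 S2=9 S3=-9 blocked=[3]
Op 9: conn=20 S1=12 S2=9 S3=-9 blocked=[3]
Op 10: conn=38 S1=12 S2=9 S3=-9 blocked=[3]
Op 11: conn=51 S1=12 S2=9 S3=-9 blocked=[3]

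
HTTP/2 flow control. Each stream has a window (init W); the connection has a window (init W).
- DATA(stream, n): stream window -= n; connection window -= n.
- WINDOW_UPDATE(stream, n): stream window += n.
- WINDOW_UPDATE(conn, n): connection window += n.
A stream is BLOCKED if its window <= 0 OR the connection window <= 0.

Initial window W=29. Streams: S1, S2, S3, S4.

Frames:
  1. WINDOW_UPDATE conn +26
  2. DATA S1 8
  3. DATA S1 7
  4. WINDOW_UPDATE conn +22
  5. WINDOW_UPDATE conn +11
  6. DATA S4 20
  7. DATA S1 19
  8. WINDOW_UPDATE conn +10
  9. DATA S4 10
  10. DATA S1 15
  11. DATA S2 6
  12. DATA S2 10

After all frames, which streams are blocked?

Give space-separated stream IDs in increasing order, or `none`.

Op 1: conn=55 S1=29 S2=29 S3=29 S4=29 blocked=[]
Op 2: conn=47 S1=21 S2=29 S3=29 S4=29 blocked=[]
Op 3: conn=40 S1=14 S2=29 S3=29 S4=29 blocked=[]
Op 4: conn=62 S1=14 S2=29 S3=29 S4=29 blocked=[]
Op 5: conn=73 S1=14 S2=29 S3=29 S4=29 blocked=[]
Op 6: conn=53 S1=14 S2=29 S3=29 S4=9 blocked=[]
Op 7: conn=34 S1=-5 S2=29 S3=29 S4=9 blocked=[1]
Op 8: conn=44 S1=-5 S2=29 S3=29 S4=9 blocked=[1]
Op 9: conn=34 S1=-5 S2=29 S3=29 S4=-1 blocked=[1, 4]
Op 10: conn=19 S1=-20 S2=29 S3=29 S4=-1 blocked=[1, 4]
Op 11: conn=13 S1=-20 S2=23 S3=29 S4=-1 blocked=[1, 4]
Op 12: conn=3 S1=-20 S2=13 S3=29 S4=-1 blocked=[1, 4]

Answer: S1 S4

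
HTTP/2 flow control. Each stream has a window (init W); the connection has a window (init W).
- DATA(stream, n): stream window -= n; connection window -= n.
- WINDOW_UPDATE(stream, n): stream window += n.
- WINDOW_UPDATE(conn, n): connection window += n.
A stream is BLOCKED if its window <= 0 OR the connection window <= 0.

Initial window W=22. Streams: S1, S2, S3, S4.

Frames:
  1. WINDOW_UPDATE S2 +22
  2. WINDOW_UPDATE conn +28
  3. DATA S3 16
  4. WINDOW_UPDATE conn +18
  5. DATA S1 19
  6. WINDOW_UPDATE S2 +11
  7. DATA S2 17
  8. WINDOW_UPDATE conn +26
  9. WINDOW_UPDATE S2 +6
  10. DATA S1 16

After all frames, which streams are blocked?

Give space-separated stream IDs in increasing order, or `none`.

Op 1: conn=22 S1=22 S2=44 S3=22 S4=22 blocked=[]
Op 2: conn=50 S1=22 S2=44 S3=22 S4=22 blocked=[]
Op 3: conn=34 S1=22 S2=44 S3=6 S4=22 blocked=[]
Op 4: conn=52 S1=22 S2=44 S3=6 S4=22 blocked=[]
Op 5: conn=33 S1=3 S2=44 S3=6 S4=22 blocked=[]
Op 6: conn=33 S1=3 S2=55 S3=6 S4=22 blocked=[]
Op 7: conn=16 S1=3 S2=38 S3=6 S4=22 blocked=[]
Op 8: conn=42 S1=3 S2=38 S3=6 S4=22 blocked=[]
Op 9: conn=42 S1=3 S2=44 S3=6 S4=22 blocked=[]
Op 10: conn=26 S1=-13 S2=44 S3=6 S4=22 blocked=[1]

Answer: S1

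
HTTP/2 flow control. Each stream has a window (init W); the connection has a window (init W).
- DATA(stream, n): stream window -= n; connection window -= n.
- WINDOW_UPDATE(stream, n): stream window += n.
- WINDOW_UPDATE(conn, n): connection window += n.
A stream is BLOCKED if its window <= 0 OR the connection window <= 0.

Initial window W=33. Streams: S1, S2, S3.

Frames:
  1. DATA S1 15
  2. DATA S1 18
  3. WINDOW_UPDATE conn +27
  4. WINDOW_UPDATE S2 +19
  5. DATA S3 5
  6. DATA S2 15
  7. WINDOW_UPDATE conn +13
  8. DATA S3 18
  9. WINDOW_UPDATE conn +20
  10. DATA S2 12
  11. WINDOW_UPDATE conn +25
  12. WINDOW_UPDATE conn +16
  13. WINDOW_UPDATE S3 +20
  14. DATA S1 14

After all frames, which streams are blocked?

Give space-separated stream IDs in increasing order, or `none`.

Op 1: conn=18 S1=18 S2=33 S3=33 blocked=[]
Op 2: conn=0 S1=0 S2=33 S3=33 blocked=[1, 2, 3]
Op 3: conn=27 S1=0 S2=33 S3=33 blocked=[1]
Op 4: conn=27 S1=0 S2=52 S3=33 blocked=[1]
Op 5: conn=22 S1=0 S2=52 S3=28 blocked=[1]
Op 6: conn=7 S1=0 S2=37 S3=28 blocked=[1]
Op 7: conn=20 S1=0 S2=37 S3=28 blocked=[1]
Op 8: conn=2 S1=0 S2=37 S3=10 blocked=[1]
Op 9: conn=22 S1=0 S2=37 S3=10 blocked=[1]
Op 10: conn=10 S1=0 S2=25 S3=10 blocked=[1]
Op 11: conn=35 S1=0 S2=25 S3=10 blocked=[1]
Op 12: conn=51 S1=0 S2=25 S3=10 blocked=[1]
Op 13: conn=51 S1=0 S2=25 S3=30 blocked=[1]
Op 14: conn=37 S1=-14 S2=25 S3=30 blocked=[1]

Answer: S1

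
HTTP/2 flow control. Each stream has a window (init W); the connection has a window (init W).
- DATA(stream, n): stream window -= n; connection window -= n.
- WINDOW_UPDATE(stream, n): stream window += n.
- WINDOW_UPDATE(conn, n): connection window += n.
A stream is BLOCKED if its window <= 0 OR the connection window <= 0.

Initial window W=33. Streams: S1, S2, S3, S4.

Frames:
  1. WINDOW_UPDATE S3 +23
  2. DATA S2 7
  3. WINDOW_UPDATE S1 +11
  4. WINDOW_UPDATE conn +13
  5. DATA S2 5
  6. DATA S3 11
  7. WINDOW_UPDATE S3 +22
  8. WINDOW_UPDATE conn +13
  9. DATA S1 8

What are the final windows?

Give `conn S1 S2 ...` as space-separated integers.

Op 1: conn=33 S1=33 S2=33 S3=56 S4=33 blocked=[]
Op 2: conn=26 S1=33 S2=26 S3=56 S4=33 blocked=[]
Op 3: conn=26 S1=44 S2=26 S3=56 S4=33 blocked=[]
Op 4: conn=39 S1=44 S2=26 S3=56 S4=33 blocked=[]
Op 5: conn=34 S1=44 S2=21 S3=56 S4=33 blocked=[]
Op 6: conn=23 S1=44 S2=21 S3=45 S4=33 blocked=[]
Op 7: conn=23 S1=44 S2=21 S3=67 S4=33 blocked=[]
Op 8: conn=36 S1=44 S2=21 S3=67 S4=33 blocked=[]
Op 9: conn=28 S1=36 S2=21 S3=67 S4=33 blocked=[]

Answer: 28 36 21 67 33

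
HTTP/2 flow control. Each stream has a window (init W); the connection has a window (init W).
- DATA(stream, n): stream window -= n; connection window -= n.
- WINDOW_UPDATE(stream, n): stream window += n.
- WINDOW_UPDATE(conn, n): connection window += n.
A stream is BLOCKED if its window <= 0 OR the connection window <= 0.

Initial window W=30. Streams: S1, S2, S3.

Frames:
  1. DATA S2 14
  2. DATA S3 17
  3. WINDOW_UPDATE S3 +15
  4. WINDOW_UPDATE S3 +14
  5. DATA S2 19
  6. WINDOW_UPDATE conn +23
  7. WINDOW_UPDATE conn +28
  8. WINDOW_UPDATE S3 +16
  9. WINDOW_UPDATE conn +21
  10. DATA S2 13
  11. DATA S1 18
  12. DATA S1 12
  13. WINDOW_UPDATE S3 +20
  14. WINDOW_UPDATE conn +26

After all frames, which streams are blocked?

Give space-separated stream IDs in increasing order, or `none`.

Op 1: conn=16 S1=30 S2=16 S3=30 blocked=[]
Op 2: conn=-1 S1=30 S2=16 S3=13 blocked=[1, 2, 3]
Op 3: conn=-1 S1=30 S2=16 S3=28 blocked=[1, 2, 3]
Op 4: conn=-1 S1=30 S2=16 S3=42 blocked=[1, 2, 3]
Op 5: conn=-20 S1=30 S2=-3 S3=42 blocked=[1, 2, 3]
Op 6: conn=3 S1=30 S2=-3 S3=42 blocked=[2]
Op 7: conn=31 S1=30 S2=-3 S3=42 blocked=[2]
Op 8: conn=31 S1=30 S2=-3 S3=58 blocked=[2]
Op 9: conn=52 S1=30 S2=-3 S3=58 blocked=[2]
Op 10: conn=39 S1=30 S2=-16 S3=58 blocked=[2]
Op 11: conn=21 S1=12 S2=-16 S3=58 blocked=[2]
Op 12: conn=9 S1=0 S2=-16 S3=58 blocked=[1, 2]
Op 13: conn=9 S1=0 S2=-16 S3=78 blocked=[1, 2]
Op 14: conn=35 S1=0 S2=-16 S3=78 blocked=[1, 2]

Answer: S1 S2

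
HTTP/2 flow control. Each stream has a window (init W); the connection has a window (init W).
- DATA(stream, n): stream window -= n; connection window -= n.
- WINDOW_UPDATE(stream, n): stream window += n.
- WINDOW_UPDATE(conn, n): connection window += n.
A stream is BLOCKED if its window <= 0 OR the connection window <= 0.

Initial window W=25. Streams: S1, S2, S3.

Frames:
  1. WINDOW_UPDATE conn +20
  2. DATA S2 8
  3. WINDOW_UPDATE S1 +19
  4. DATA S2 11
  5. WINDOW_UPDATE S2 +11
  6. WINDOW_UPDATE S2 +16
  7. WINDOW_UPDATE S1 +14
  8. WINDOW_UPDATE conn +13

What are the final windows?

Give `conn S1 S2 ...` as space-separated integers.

Op 1: conn=45 S1=25 S2=25 S3=25 blocked=[]
Op 2: conn=37 S1=25 S2=17 S3=25 blocked=[]
Op 3: conn=37 S1=44 S2=17 S3=25 blocked=[]
Op 4: conn=26 S1=44 S2=6 S3=25 blocked=[]
Op 5: conn=26 S1=44 S2=17 S3=25 blocked=[]
Op 6: conn=26 S1=44 S2=33 S3=25 blocked=[]
Op 7: conn=26 S1=58 S2=33 S3=25 blocked=[]
Op 8: conn=39 S1=58 S2=33 S3=25 blocked=[]

Answer: 39 58 33 25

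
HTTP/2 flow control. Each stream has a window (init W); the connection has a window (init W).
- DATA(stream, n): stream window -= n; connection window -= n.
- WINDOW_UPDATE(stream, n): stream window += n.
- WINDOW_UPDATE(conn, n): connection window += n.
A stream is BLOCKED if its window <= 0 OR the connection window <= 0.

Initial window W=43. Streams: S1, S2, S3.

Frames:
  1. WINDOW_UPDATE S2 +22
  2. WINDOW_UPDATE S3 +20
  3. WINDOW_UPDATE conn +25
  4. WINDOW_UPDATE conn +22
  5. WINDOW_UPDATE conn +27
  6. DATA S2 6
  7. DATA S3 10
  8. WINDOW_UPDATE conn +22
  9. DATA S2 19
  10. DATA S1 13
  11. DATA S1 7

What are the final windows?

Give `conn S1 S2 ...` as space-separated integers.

Answer: 84 23 40 53

Derivation:
Op 1: conn=43 S1=43 S2=65 S3=43 blocked=[]
Op 2: conn=43 S1=43 S2=65 S3=63 blocked=[]
Op 3: conn=68 S1=43 S2=65 S3=63 blocked=[]
Op 4: conn=90 S1=43 S2=65 S3=63 blocked=[]
Op 5: conn=117 S1=43 S2=65 S3=63 blocked=[]
Op 6: conn=111 S1=43 S2=59 S3=63 blocked=[]
Op 7: conn=101 S1=43 S2=59 S3=53 blocked=[]
Op 8: conn=123 S1=43 S2=59 S3=53 blocked=[]
Op 9: conn=104 S1=43 S2=40 S3=53 blocked=[]
Op 10: conn=91 S1=30 S2=40 S3=53 blocked=[]
Op 11: conn=84 S1=23 S2=40 S3=53 blocked=[]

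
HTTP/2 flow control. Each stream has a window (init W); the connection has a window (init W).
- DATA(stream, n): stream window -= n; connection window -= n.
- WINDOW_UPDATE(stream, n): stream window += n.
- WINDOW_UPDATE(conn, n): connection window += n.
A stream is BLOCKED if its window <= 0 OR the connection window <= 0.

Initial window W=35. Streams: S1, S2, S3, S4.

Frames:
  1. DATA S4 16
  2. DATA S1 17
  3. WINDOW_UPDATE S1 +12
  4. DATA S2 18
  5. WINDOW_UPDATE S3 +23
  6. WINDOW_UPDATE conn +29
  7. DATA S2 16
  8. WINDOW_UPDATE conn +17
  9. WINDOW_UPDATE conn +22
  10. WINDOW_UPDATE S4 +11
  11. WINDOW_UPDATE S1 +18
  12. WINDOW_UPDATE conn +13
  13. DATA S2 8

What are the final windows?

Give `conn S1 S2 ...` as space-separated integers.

Answer: 41 48 -7 58 30

Derivation:
Op 1: conn=19 S1=35 S2=35 S3=35 S4=19 blocked=[]
Op 2: conn=2 S1=18 S2=35 S3=35 S4=19 blocked=[]
Op 3: conn=2 S1=30 S2=35 S3=35 S4=19 blocked=[]
Op 4: conn=-16 S1=30 S2=17 S3=35 S4=19 blocked=[1, 2, 3, 4]
Op 5: conn=-16 S1=30 S2=17 S3=58 S4=19 blocked=[1, 2, 3, 4]
Op 6: conn=13 S1=30 S2=17 S3=58 S4=19 blocked=[]
Op 7: conn=-3 S1=30 S2=1 S3=58 S4=19 blocked=[1, 2, 3, 4]
Op 8: conn=14 S1=30 S2=1 S3=58 S4=19 blocked=[]
Op 9: conn=36 S1=30 S2=1 S3=58 S4=19 blocked=[]
Op 10: conn=36 S1=30 S2=1 S3=58 S4=30 blocked=[]
Op 11: conn=36 S1=48 S2=1 S3=58 S4=30 blocked=[]
Op 12: conn=49 S1=48 S2=1 S3=58 S4=30 blocked=[]
Op 13: conn=41 S1=48 S2=-7 S3=58 S4=30 blocked=[2]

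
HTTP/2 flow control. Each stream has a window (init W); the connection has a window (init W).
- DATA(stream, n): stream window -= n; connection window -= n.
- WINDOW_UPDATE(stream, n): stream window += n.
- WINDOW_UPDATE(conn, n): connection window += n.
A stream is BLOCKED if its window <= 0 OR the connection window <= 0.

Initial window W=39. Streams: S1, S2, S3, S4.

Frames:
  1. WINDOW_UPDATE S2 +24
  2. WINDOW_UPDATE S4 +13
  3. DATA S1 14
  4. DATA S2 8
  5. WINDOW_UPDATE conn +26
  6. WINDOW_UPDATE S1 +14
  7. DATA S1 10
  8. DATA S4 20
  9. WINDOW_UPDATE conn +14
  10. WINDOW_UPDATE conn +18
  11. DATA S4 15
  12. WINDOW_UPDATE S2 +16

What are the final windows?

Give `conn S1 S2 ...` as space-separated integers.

Answer: 30 29 71 39 17

Derivation:
Op 1: conn=39 S1=39 S2=63 S3=39 S4=39 blocked=[]
Op 2: conn=39 S1=39 S2=63 S3=39 S4=52 blocked=[]
Op 3: conn=25 S1=25 S2=63 S3=39 S4=52 blocked=[]
Op 4: conn=17 S1=25 S2=55 S3=39 S4=52 blocked=[]
Op 5: conn=43 S1=25 S2=55 S3=39 S4=52 blocked=[]
Op 6: conn=43 S1=39 S2=55 S3=39 S4=52 blocked=[]
Op 7: conn=33 S1=29 S2=55 S3=39 S4=52 blocked=[]
Op 8: conn=13 S1=29 S2=55 S3=39 S4=32 blocked=[]
Op 9: conn=27 S1=29 S2=55 S3=39 S4=32 blocked=[]
Op 10: conn=45 S1=29 S2=55 S3=39 S4=32 blocked=[]
Op 11: conn=30 S1=29 S2=55 S3=39 S4=17 blocked=[]
Op 12: conn=30 S1=29 S2=71 S3=39 S4=17 blocked=[]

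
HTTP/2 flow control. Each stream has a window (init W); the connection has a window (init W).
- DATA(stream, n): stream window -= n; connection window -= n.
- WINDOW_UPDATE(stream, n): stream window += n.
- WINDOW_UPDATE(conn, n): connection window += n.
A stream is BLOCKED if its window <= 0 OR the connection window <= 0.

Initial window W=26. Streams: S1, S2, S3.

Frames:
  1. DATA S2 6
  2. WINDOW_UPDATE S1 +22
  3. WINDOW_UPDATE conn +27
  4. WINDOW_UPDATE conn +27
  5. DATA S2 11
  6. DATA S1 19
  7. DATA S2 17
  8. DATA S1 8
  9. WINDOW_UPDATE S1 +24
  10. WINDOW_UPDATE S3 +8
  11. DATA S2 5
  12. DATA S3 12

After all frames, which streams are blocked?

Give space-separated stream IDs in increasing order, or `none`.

Op 1: conn=20 S1=26 S2=20 S3=26 blocked=[]
Op 2: conn=20 S1=48 S2=20 S3=26 blocked=[]
Op 3: conn=47 S1=48 S2=20 S3=26 blocked=[]
Op 4: conn=74 S1=48 S2=20 S3=26 blocked=[]
Op 5: conn=63 S1=48 S2=9 S3=26 blocked=[]
Op 6: conn=44 S1=29 S2=9 S3=26 blocked=[]
Op 7: conn=27 S1=29 S2=-8 S3=26 blocked=[2]
Op 8: conn=19 S1=21 S2=-8 S3=26 blocked=[2]
Op 9: conn=19 S1=45 S2=-8 S3=26 blocked=[2]
Op 10: conn=19 S1=45 S2=-8 S3=34 blocked=[2]
Op 11: conn=14 S1=45 S2=-13 S3=34 blocked=[2]
Op 12: conn=2 S1=45 S2=-13 S3=22 blocked=[2]

Answer: S2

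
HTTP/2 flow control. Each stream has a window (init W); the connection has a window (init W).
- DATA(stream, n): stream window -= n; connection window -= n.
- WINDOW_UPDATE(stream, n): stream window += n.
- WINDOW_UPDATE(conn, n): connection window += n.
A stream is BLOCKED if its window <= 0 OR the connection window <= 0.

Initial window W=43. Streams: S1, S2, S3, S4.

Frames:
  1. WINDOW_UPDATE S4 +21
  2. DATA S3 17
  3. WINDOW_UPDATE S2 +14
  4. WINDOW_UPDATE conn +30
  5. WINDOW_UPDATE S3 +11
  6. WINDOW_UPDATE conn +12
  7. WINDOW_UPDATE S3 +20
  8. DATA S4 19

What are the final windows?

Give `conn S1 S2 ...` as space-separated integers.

Op 1: conn=43 S1=43 S2=43 S3=43 S4=64 blocked=[]
Op 2: conn=26 S1=43 S2=43 S3=26 S4=64 blocked=[]
Op 3: conn=26 S1=43 S2=57 S3=26 S4=64 blocked=[]
Op 4: conn=56 S1=43 S2=57 S3=26 S4=64 blocked=[]
Op 5: conn=56 S1=43 S2=57 S3=37 S4=64 blocked=[]
Op 6: conn=68 S1=43 S2=57 S3=37 S4=64 blocked=[]
Op 7: conn=68 S1=43 S2=57 S3=57 S4=64 blocked=[]
Op 8: conn=49 S1=43 S2=57 S3=57 S4=45 blocked=[]

Answer: 49 43 57 57 45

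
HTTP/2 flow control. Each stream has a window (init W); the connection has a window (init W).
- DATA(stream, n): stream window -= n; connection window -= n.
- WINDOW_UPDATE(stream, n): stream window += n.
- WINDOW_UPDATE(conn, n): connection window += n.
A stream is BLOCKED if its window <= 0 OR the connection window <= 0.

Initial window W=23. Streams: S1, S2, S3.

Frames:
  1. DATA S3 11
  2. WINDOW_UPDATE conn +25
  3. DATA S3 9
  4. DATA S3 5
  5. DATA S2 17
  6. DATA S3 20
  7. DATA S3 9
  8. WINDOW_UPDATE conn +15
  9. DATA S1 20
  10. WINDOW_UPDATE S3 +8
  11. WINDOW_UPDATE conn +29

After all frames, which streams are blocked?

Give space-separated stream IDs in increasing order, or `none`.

Op 1: conn=12 S1=23 S2=23 S3=12 blocked=[]
Op 2: conn=37 S1=23 S2=23 S3=12 blocked=[]
Op 3: conn=28 S1=23 S2=23 S3=3 blocked=[]
Op 4: conn=23 S1=23 S2=23 S3=-2 blocked=[3]
Op 5: conn=6 S1=23 S2=6 S3=-2 blocked=[3]
Op 6: conn=-14 S1=23 S2=6 S3=-22 blocked=[1, 2, 3]
Op 7: conn=-23 S1=23 S2=6 S3=-31 blocked=[1, 2, 3]
Op 8: conn=-8 S1=23 S2=6 S3=-31 blocked=[1, 2, 3]
Op 9: conn=-28 S1=3 S2=6 S3=-31 blocked=[1, 2, 3]
Op 10: conn=-28 S1=3 S2=6 S3=-23 blocked=[1, 2, 3]
Op 11: conn=1 S1=3 S2=6 S3=-23 blocked=[3]

Answer: S3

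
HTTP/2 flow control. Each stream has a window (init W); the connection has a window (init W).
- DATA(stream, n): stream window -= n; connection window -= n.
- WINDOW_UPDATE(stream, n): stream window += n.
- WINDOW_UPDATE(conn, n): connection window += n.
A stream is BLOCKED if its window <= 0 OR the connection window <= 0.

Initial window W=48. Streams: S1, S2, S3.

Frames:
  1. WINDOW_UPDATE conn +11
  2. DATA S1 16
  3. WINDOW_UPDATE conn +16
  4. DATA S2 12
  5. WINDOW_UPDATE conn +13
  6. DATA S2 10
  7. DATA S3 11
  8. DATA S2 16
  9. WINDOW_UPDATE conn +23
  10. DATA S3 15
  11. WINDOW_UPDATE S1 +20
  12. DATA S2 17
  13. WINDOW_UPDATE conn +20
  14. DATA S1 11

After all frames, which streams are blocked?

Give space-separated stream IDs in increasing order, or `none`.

Answer: S2

Derivation:
Op 1: conn=59 S1=48 S2=48 S3=48 blocked=[]
Op 2: conn=43 S1=32 S2=48 S3=48 blocked=[]
Op 3: conn=59 S1=32 S2=48 S3=48 blocked=[]
Op 4: conn=47 S1=32 S2=36 S3=48 blocked=[]
Op 5: conn=60 S1=32 S2=36 S3=48 blocked=[]
Op 6: conn=50 S1=32 S2=26 S3=48 blocked=[]
Op 7: conn=39 S1=32 S2=26 S3=37 blocked=[]
Op 8: conn=23 S1=32 S2=10 S3=37 blocked=[]
Op 9: conn=46 S1=32 S2=10 S3=37 blocked=[]
Op 10: conn=31 S1=32 S2=10 S3=22 blocked=[]
Op 11: conn=31 S1=52 S2=10 S3=22 blocked=[]
Op 12: conn=14 S1=52 S2=-7 S3=22 blocked=[2]
Op 13: conn=34 S1=52 S2=-7 S3=22 blocked=[2]
Op 14: conn=23 S1=41 S2=-7 S3=22 blocked=[2]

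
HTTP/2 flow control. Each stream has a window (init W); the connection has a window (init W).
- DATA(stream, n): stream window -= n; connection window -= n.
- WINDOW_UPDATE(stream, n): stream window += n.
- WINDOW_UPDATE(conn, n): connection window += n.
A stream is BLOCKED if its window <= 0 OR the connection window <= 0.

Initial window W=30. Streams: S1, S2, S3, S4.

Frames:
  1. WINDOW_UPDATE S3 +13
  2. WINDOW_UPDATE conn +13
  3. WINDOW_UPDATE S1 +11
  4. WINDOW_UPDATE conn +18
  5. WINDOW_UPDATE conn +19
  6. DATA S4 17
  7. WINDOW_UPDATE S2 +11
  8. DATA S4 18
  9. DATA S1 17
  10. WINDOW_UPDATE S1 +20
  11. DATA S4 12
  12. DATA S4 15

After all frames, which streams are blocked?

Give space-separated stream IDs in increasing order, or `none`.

Answer: S4

Derivation:
Op 1: conn=30 S1=30 S2=30 S3=43 S4=30 blocked=[]
Op 2: conn=43 S1=30 S2=30 S3=43 S4=30 blocked=[]
Op 3: conn=43 S1=41 S2=30 S3=43 S4=30 blocked=[]
Op 4: conn=61 S1=41 S2=30 S3=43 S4=30 blocked=[]
Op 5: conn=80 S1=41 S2=30 S3=43 S4=30 blocked=[]
Op 6: conn=63 S1=41 S2=30 S3=43 S4=13 blocked=[]
Op 7: conn=63 S1=41 S2=41 S3=43 S4=13 blocked=[]
Op 8: conn=45 S1=41 S2=41 S3=43 S4=-5 blocked=[4]
Op 9: conn=28 S1=24 S2=41 S3=43 S4=-5 blocked=[4]
Op 10: conn=28 S1=44 S2=41 S3=43 S4=-5 blocked=[4]
Op 11: conn=16 S1=44 S2=41 S3=43 S4=-17 blocked=[4]
Op 12: conn=1 S1=44 S2=41 S3=43 S4=-32 blocked=[4]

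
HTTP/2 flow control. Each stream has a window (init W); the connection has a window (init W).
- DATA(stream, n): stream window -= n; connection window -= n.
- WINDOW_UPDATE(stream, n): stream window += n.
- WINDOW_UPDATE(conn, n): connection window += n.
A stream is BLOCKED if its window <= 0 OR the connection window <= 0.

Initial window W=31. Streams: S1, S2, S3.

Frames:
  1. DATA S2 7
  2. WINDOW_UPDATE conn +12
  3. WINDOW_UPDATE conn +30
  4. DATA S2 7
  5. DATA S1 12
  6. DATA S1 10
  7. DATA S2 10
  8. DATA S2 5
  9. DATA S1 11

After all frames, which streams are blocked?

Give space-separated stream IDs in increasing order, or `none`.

Answer: S1

Derivation:
Op 1: conn=24 S1=31 S2=24 S3=31 blocked=[]
Op 2: conn=36 S1=31 S2=24 S3=31 blocked=[]
Op 3: conn=66 S1=31 S2=24 S3=31 blocked=[]
Op 4: conn=59 S1=31 S2=17 S3=31 blocked=[]
Op 5: conn=47 S1=19 S2=17 S3=31 blocked=[]
Op 6: conn=37 S1=9 S2=17 S3=31 blocked=[]
Op 7: conn=27 S1=9 S2=7 S3=31 blocked=[]
Op 8: conn=22 S1=9 S2=2 S3=31 blocked=[]
Op 9: conn=11 S1=-2 S2=2 S3=31 blocked=[1]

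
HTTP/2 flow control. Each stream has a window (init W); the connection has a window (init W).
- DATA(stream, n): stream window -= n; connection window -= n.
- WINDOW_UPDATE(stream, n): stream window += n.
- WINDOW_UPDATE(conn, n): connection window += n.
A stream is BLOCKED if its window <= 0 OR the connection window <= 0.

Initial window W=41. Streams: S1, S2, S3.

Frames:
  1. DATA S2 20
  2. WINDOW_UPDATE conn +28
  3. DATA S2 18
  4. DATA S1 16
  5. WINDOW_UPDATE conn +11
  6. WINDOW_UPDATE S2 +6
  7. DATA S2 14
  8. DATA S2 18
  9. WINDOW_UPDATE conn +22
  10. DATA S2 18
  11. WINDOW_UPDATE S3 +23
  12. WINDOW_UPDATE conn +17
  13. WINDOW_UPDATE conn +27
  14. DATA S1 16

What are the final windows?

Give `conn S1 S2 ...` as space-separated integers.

Op 1: conn=21 S1=41 S2=21 S3=41 blocked=[]
Op 2: conn=49 S1=41 S2=21 S3=41 blocked=[]
Op 3: conn=31 S1=41 S2=3 S3=41 blocked=[]
Op 4: conn=15 S1=25 S2=3 S3=41 blocked=[]
Op 5: conn=26 S1=25 S2=3 S3=41 blocked=[]
Op 6: conn=26 S1=25 S2=9 S3=41 blocked=[]
Op 7: conn=12 S1=25 S2=-5 S3=41 blocked=[2]
Op 8: conn=-6 S1=25 S2=-23 S3=41 blocked=[1, 2, 3]
Op 9: conn=16 S1=25 S2=-23 S3=41 blocked=[2]
Op 10: conn=-2 S1=25 S2=-41 S3=41 blocked=[1, 2, 3]
Op 11: conn=-2 S1=25 S2=-41 S3=64 blocked=[1, 2, 3]
Op 12: conn=15 S1=25 S2=-41 S3=64 blocked=[2]
Op 13: conn=42 S1=25 S2=-41 S3=64 blocked=[2]
Op 14: conn=26 S1=9 S2=-41 S3=64 blocked=[2]

Answer: 26 9 -41 64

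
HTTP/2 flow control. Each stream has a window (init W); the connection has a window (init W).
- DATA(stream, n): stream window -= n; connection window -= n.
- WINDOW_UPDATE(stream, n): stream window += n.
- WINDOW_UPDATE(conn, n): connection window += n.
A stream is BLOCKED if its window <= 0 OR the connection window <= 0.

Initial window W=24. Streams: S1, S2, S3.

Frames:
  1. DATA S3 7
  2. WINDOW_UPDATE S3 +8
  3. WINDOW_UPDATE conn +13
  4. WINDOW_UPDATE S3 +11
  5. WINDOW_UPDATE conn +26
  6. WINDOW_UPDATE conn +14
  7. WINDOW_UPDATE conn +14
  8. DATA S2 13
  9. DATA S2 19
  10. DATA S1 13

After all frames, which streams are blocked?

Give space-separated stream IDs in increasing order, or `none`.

Answer: S2

Derivation:
Op 1: conn=17 S1=24 S2=24 S3=17 blocked=[]
Op 2: conn=17 S1=24 S2=24 S3=25 blocked=[]
Op 3: conn=30 S1=24 S2=24 S3=25 blocked=[]
Op 4: conn=30 S1=24 S2=24 S3=36 blocked=[]
Op 5: conn=56 S1=24 S2=24 S3=36 blocked=[]
Op 6: conn=70 S1=24 S2=24 S3=36 blocked=[]
Op 7: conn=84 S1=24 S2=24 S3=36 blocked=[]
Op 8: conn=71 S1=24 S2=11 S3=36 blocked=[]
Op 9: conn=52 S1=24 S2=-8 S3=36 blocked=[2]
Op 10: conn=39 S1=11 S2=-8 S3=36 blocked=[2]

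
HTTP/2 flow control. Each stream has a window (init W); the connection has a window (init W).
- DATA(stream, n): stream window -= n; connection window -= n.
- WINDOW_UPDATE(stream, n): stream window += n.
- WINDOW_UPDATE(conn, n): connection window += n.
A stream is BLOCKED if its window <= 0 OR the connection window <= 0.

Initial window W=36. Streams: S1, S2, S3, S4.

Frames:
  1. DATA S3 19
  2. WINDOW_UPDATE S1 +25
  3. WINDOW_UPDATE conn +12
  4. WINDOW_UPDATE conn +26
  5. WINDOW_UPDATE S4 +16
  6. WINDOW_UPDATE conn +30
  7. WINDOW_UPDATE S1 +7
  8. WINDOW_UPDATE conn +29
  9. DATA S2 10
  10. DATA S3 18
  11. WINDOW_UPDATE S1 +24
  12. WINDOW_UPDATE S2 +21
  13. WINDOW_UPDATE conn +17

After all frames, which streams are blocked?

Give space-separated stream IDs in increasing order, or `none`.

Answer: S3

Derivation:
Op 1: conn=17 S1=36 S2=36 S3=17 S4=36 blocked=[]
Op 2: conn=17 S1=61 S2=36 S3=17 S4=36 blocked=[]
Op 3: conn=29 S1=61 S2=36 S3=17 S4=36 blocked=[]
Op 4: conn=55 S1=61 S2=36 S3=17 S4=36 blocked=[]
Op 5: conn=55 S1=61 S2=36 S3=17 S4=52 blocked=[]
Op 6: conn=85 S1=61 S2=36 S3=17 S4=52 blocked=[]
Op 7: conn=85 S1=68 S2=36 S3=17 S4=52 blocked=[]
Op 8: conn=114 S1=68 S2=36 S3=17 S4=52 blocked=[]
Op 9: conn=104 S1=68 S2=26 S3=17 S4=52 blocked=[]
Op 10: conn=86 S1=68 S2=26 S3=-1 S4=52 blocked=[3]
Op 11: conn=86 S1=92 S2=26 S3=-1 S4=52 blocked=[3]
Op 12: conn=86 S1=92 S2=47 S3=-1 S4=52 blocked=[3]
Op 13: conn=103 S1=92 S2=47 S3=-1 S4=52 blocked=[3]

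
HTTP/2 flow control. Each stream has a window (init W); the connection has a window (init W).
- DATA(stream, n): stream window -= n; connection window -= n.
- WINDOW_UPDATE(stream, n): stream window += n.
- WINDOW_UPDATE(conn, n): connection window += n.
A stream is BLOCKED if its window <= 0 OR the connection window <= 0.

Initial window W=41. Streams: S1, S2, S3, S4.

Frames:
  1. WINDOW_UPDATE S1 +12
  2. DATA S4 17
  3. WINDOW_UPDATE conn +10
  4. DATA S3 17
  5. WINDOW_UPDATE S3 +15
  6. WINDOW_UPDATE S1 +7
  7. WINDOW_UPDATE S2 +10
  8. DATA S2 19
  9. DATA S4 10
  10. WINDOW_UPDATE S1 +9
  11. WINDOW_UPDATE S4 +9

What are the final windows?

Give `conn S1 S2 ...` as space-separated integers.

Answer: -12 69 32 39 23

Derivation:
Op 1: conn=41 S1=53 S2=41 S3=41 S4=41 blocked=[]
Op 2: conn=24 S1=53 S2=41 S3=41 S4=24 blocked=[]
Op 3: conn=34 S1=53 S2=41 S3=41 S4=24 blocked=[]
Op 4: conn=17 S1=53 S2=41 S3=24 S4=24 blocked=[]
Op 5: conn=17 S1=53 S2=41 S3=39 S4=24 blocked=[]
Op 6: conn=17 S1=60 S2=41 S3=39 S4=24 blocked=[]
Op 7: conn=17 S1=60 S2=51 S3=39 S4=24 blocked=[]
Op 8: conn=-2 S1=60 S2=32 S3=39 S4=24 blocked=[1, 2, 3, 4]
Op 9: conn=-12 S1=60 S2=32 S3=39 S4=14 blocked=[1, 2, 3, 4]
Op 10: conn=-12 S1=69 S2=32 S3=39 S4=14 blocked=[1, 2, 3, 4]
Op 11: conn=-12 S1=69 S2=32 S3=39 S4=23 blocked=[1, 2, 3, 4]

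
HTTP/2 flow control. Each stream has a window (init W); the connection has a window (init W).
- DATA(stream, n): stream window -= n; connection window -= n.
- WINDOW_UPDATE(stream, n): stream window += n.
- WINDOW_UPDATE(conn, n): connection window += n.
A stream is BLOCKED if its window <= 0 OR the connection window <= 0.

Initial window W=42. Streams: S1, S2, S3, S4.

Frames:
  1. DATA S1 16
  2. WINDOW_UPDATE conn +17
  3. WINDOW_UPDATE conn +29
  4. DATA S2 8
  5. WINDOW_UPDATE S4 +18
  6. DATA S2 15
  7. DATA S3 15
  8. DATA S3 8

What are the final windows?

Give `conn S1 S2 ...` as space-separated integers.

Answer: 26 26 19 19 60

Derivation:
Op 1: conn=26 S1=26 S2=42 S3=42 S4=42 blocked=[]
Op 2: conn=43 S1=26 S2=42 S3=42 S4=42 blocked=[]
Op 3: conn=72 S1=26 S2=42 S3=42 S4=42 blocked=[]
Op 4: conn=64 S1=26 S2=34 S3=42 S4=42 blocked=[]
Op 5: conn=64 S1=26 S2=34 S3=42 S4=60 blocked=[]
Op 6: conn=49 S1=26 S2=19 S3=42 S4=60 blocked=[]
Op 7: conn=34 S1=26 S2=19 S3=27 S4=60 blocked=[]
Op 8: conn=26 S1=26 S2=19 S3=19 S4=60 blocked=[]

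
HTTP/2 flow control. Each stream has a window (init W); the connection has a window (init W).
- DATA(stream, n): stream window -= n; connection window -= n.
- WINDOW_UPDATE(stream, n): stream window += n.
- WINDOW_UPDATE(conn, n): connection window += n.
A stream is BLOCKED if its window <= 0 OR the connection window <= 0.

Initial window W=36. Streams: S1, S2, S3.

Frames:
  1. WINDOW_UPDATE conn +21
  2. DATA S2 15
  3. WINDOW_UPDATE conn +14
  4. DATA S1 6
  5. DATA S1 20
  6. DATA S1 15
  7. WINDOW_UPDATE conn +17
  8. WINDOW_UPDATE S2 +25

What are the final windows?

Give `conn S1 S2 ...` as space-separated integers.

Op 1: conn=57 S1=36 S2=36 S3=36 blocked=[]
Op 2: conn=42 S1=36 S2=21 S3=36 blocked=[]
Op 3: conn=56 S1=36 S2=21 S3=36 blocked=[]
Op 4: conn=50 S1=30 S2=21 S3=36 blocked=[]
Op 5: conn=30 S1=10 S2=21 S3=36 blocked=[]
Op 6: conn=15 S1=-5 S2=21 S3=36 blocked=[1]
Op 7: conn=32 S1=-5 S2=21 S3=36 blocked=[1]
Op 8: conn=32 S1=-5 S2=46 S3=36 blocked=[1]

Answer: 32 -5 46 36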